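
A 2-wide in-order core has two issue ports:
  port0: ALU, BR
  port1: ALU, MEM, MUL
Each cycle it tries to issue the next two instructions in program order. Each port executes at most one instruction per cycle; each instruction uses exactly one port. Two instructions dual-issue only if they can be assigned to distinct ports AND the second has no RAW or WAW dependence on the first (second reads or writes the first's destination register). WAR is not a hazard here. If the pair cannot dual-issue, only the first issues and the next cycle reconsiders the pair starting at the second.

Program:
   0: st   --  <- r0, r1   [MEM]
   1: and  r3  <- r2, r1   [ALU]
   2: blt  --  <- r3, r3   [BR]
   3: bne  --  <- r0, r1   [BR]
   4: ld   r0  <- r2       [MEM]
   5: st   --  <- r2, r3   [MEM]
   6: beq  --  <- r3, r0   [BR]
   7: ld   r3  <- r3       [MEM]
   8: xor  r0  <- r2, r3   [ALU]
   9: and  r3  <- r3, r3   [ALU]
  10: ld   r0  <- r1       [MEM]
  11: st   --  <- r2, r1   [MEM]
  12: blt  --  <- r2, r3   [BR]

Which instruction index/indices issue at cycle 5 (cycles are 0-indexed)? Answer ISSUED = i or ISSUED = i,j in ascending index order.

ISSUED = 8,9

[0] i0/i1  st.MEM;and.ALU  -- dual
[1] i2  blt.BR  -- no-port BR/BR
[2] i3/i4  bne.BR;ld.MEM  -- dual
[3] i5/i6  st.MEM;beq.BR  -- dual
[4] i7  ld.MEM  -- RAW r3
[5] i8/i9  xor.ALU;and.ALU  -- dual
[6] i10  ld.MEM  -- no-port MEM/MEM
[7] i11/i12  st.MEM;blt.BR  -- dual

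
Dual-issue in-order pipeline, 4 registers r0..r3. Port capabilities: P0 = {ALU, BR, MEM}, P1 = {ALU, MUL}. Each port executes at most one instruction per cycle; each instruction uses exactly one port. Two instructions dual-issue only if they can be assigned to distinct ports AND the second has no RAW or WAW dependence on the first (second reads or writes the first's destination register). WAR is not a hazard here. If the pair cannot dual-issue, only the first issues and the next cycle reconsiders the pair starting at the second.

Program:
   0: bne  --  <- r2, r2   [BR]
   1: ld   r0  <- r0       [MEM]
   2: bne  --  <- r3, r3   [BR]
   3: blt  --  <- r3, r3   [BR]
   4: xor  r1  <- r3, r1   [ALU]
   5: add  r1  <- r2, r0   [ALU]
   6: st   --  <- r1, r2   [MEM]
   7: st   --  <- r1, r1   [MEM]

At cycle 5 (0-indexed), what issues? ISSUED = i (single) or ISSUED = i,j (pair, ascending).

[0] i0  bne.BR  -- no-port BR/MEM
[1] i1  ld.MEM  -- no-port MEM/BR
[2] i2  bne.BR  -- no-port BR/BR
[3] i3&i4  blt.BR+xor.ALU  -- 2-wide
[4] i5  add.ALU  -- RAW r1
[5] i6  st.MEM  -- no-port MEM/MEM
[6] i7  st.MEM  -- tail

ISSUED = 6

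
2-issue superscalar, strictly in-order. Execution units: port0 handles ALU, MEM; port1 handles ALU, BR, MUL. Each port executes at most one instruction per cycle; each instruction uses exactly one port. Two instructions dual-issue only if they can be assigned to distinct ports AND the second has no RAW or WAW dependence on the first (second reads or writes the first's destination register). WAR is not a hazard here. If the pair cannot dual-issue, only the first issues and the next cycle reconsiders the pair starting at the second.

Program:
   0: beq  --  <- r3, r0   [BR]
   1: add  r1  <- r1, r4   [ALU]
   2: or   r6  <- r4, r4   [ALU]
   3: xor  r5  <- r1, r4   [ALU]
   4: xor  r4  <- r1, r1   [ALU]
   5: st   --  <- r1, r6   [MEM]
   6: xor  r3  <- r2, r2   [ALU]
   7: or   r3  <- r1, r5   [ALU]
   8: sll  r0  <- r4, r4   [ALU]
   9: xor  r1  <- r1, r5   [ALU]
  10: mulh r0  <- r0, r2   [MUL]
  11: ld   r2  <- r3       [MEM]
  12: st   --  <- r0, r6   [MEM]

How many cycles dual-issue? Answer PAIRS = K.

PAIRS = 5

c0: i0/i1 beq.BR add.ALU  pair
c1: i2/i3 or.ALU xor.ALU  pair
c2: i4/i5 xor.ALU st.MEM  pair
c3: i6 xor.ALU  WAW r3
c4: i7/i8 or.ALU sll.ALU  pair
c5: i9/i10 xor.ALU mulh.MUL  pair
c6: i11 ld.MEM  no-port MEM/MEM
c7: i12 st.MEM  tail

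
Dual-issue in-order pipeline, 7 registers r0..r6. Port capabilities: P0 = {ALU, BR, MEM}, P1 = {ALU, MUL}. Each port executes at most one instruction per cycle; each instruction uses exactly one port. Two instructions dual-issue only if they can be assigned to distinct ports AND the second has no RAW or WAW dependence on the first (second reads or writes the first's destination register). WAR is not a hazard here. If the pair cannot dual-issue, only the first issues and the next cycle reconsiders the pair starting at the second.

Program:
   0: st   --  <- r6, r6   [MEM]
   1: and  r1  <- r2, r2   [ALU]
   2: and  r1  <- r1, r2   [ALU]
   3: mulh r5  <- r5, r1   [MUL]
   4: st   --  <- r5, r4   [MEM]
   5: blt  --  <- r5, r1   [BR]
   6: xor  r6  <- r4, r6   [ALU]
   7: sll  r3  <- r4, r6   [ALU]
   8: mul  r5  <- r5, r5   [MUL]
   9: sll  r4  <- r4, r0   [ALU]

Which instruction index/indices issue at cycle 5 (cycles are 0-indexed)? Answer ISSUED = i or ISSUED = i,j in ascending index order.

ISSUED = 7,8

0. st and @i0,i1  | dual
1. and @i2  | RAW r1
2. mulh @i3  | RAW r5
3. st @i4  | no-port MEM/BR
4. blt xor @i5,i6  | dual
5. sll mul @i7,i8  | dual
6. sll @i9  | tail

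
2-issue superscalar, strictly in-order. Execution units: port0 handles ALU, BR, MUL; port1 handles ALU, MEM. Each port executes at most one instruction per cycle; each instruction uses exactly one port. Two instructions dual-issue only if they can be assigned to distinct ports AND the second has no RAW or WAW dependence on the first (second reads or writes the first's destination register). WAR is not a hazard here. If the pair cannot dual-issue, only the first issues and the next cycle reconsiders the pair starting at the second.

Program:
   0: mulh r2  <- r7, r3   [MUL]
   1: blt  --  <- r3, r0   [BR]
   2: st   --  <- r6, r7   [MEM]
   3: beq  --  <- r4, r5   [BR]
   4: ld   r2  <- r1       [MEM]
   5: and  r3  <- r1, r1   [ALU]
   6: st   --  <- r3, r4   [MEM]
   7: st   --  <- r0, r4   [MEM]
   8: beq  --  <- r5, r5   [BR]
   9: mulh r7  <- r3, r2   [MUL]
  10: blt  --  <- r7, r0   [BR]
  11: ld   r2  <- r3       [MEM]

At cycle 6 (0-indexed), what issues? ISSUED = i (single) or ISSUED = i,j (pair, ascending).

ISSUED = 9

c0: i0 mulh.MUL  no-port MUL/BR
c1: i1,i2 blt.BR st.MEM  2-wide
c2: i3,i4 beq.BR ld.MEM  2-wide
c3: i5 and.ALU  RAW r3
c4: i6 st.MEM  no-port MEM/MEM
c5: i7,i8 st.MEM beq.BR  2-wide
c6: i9 mulh.MUL  no-port MUL/BR
c7: i10,i11 blt.BR ld.MEM  2-wide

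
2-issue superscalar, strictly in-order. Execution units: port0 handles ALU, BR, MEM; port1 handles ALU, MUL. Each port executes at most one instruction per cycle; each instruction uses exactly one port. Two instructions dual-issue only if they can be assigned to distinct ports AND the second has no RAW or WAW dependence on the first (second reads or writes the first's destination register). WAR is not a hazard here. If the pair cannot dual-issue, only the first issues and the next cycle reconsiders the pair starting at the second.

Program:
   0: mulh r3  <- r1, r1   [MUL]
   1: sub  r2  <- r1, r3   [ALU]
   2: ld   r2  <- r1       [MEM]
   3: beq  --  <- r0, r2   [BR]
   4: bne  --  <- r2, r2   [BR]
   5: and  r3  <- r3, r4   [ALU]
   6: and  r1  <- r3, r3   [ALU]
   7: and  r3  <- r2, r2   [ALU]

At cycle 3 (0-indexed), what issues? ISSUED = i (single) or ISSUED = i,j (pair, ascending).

#0 head=0: mulh i0 RAW r3
#1 head=1: sub i1 WAW r2
#2 head=2: ld i2 no-port MEM/BR
#3 head=3: beq i3 no-port BR/BR
#4 head=4: bne;and i4&i5 pair
#5 head=6: and;and i6&i7 pair

ISSUED = 3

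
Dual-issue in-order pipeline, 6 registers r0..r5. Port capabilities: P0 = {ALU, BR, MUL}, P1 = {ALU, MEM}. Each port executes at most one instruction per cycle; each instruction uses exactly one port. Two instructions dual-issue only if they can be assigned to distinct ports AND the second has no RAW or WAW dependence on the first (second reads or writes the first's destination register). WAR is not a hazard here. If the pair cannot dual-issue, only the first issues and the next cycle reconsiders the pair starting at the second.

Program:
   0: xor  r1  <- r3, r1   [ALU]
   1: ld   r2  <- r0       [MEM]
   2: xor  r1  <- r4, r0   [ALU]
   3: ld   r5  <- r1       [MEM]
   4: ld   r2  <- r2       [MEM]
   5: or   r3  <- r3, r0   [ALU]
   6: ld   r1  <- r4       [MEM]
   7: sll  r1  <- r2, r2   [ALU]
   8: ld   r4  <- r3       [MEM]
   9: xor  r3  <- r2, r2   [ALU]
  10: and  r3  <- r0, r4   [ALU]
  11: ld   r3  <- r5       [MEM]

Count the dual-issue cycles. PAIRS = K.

PAIRS = 3

#0 head=0: xor+ld i0+i1 dual
#1 head=2: xor i2 RAW r1
#2 head=3: ld i3 no-port MEM/MEM
#3 head=4: ld+or i4+i5 dual
#4 head=6: ld i6 WAW r1
#5 head=7: sll+ld i7+i8 dual
#6 head=9: xor i9 WAW r3
#7 head=10: and i10 WAW r3
#8 head=11: ld i11 tail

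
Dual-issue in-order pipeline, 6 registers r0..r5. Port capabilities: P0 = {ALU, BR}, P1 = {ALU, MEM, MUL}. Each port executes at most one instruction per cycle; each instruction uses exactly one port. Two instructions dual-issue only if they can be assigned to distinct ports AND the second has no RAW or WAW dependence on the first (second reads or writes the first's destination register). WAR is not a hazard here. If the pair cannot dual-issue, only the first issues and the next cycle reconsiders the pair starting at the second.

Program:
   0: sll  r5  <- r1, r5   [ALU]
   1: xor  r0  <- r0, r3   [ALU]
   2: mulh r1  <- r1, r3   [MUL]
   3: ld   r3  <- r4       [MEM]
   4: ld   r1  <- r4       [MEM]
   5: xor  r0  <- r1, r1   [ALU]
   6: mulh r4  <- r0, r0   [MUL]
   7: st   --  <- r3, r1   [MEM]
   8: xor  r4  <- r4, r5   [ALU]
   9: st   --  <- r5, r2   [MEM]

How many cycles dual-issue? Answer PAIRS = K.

[0] i0/i1  sll.ALU/xor.ALU  -- 2-wide
[1] i2  mulh.MUL  -- no-port MUL/MEM
[2] i3  ld.MEM  -- no-port MEM/MEM
[3] i4  ld.MEM  -- RAW r1
[4] i5  xor.ALU  -- RAW r0
[5] i6  mulh.MUL  -- no-port MUL/MEM
[6] i7/i8  st.MEM/xor.ALU  -- 2-wide
[7] i9  st.MEM  -- tail

PAIRS = 2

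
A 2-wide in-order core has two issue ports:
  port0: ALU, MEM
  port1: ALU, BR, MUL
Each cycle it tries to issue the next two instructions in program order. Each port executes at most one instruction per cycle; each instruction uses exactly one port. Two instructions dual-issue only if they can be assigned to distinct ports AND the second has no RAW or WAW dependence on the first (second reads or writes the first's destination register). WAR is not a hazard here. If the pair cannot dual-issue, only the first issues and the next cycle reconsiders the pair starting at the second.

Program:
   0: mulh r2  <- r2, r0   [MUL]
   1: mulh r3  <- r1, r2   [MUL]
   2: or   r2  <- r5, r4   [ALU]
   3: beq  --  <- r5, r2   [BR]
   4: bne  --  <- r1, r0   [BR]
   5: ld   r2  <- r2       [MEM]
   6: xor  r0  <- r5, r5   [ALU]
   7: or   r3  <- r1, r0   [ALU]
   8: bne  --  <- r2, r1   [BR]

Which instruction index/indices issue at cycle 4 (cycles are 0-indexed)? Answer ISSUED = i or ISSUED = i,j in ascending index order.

t=0 i0:mulh.MUL ; no-port MUL/MUL
t=1 i1+i2:mulh.MUL/or.ALU ; pair
t=2 i3:beq.BR ; no-port BR/BR
t=3 i4+i5:bne.BR/ld.MEM ; pair
t=4 i6:xor.ALU ; RAW r0
t=5 i7+i8:or.ALU/bne.BR ; pair

ISSUED = 6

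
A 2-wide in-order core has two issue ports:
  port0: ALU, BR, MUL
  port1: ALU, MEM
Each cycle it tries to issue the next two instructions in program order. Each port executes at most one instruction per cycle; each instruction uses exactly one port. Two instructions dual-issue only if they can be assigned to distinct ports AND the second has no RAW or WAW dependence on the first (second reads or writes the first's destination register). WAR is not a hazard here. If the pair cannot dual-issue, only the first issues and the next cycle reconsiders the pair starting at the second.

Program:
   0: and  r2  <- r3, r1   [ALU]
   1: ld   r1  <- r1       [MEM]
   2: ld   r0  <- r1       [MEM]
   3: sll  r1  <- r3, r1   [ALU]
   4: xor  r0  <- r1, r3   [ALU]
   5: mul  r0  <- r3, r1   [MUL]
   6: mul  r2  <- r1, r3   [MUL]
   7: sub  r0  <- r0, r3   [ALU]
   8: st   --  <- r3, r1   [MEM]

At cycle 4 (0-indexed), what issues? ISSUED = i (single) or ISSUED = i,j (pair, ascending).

0. and.ALU/ld.MEM @i0/i1  | 2-wide
1. ld.MEM/sll.ALU @i2/i3  | 2-wide
2. xor.ALU @i4  | WAW r0
3. mul.MUL @i5  | no-port MUL/MUL
4. mul.MUL/sub.ALU @i6/i7  | 2-wide
5. st.MEM @i8  | tail

ISSUED = 6,7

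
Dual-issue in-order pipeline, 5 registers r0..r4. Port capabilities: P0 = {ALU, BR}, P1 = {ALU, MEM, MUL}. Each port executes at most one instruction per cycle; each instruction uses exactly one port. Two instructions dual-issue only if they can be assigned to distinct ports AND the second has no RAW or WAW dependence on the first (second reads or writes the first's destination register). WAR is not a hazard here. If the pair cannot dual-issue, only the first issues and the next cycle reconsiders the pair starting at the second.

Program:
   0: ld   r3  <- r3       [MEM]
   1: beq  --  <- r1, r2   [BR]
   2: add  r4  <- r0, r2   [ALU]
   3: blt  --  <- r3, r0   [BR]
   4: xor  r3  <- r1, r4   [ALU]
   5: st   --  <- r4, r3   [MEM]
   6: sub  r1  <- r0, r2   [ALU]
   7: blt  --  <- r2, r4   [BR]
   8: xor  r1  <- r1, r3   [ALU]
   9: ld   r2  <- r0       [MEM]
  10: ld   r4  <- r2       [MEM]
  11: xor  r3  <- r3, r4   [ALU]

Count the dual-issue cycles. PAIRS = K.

[0] i0/i1  ld/beq  -- pair
[1] i2/i3  add/blt  -- pair
[2] i4  xor  -- RAW r3
[3] i5/i6  st/sub  -- pair
[4] i7/i8  blt/xor  -- pair
[5] i9  ld  -- no-port MEM/MEM
[6] i10  ld  -- RAW r4
[7] i11  xor  -- tail

PAIRS = 4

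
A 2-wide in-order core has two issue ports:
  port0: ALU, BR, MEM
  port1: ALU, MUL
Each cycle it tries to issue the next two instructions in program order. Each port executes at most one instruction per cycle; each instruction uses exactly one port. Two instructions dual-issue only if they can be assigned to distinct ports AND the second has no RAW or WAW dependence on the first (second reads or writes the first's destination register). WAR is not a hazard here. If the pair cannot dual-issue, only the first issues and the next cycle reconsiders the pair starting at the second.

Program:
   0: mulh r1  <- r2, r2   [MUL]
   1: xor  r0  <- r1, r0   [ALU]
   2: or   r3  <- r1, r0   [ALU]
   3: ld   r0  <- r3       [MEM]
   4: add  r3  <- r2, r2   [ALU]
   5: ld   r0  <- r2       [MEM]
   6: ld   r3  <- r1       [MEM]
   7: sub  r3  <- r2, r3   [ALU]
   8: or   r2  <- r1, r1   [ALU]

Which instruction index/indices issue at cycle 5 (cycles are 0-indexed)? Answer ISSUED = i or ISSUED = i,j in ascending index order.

[0] i0  mulh  -- RAW r1
[1] i1  xor  -- RAW r0
[2] i2  or  -- RAW r3
[3] i3,i4  ld add  -- dual
[4] i5  ld  -- no-port MEM/MEM
[5] i6  ld  -- RAW+WAW r3
[6] i7,i8  sub or  -- dual

ISSUED = 6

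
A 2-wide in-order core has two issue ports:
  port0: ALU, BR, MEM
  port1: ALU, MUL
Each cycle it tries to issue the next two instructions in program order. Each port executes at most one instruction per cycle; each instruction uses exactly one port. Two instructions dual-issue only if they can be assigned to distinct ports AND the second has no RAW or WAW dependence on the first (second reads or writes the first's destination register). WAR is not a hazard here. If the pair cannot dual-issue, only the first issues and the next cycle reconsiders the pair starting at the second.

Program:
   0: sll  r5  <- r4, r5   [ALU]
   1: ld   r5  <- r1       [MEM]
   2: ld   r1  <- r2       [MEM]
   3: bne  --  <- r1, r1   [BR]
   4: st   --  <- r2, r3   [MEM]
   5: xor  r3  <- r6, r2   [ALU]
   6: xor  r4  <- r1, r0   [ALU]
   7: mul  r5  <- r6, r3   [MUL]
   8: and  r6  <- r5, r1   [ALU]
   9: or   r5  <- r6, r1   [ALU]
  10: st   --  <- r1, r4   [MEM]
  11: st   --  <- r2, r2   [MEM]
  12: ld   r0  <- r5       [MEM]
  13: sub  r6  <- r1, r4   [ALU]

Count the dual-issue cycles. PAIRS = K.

PAIRS = 4

c0: i0 sll.ALU  WAW r5
c1: i1 ld.MEM  no-port MEM/MEM
c2: i2 ld.MEM  no-port MEM/BR
c3: i3 bne.BR  no-port BR/MEM
c4: i4/i5 st.MEM xor.ALU  2-wide
c5: i6/i7 xor.ALU mul.MUL  2-wide
c6: i8 and.ALU  RAW r6
c7: i9/i10 or.ALU st.MEM  2-wide
c8: i11 st.MEM  no-port MEM/MEM
c9: i12/i13 ld.MEM sub.ALU  2-wide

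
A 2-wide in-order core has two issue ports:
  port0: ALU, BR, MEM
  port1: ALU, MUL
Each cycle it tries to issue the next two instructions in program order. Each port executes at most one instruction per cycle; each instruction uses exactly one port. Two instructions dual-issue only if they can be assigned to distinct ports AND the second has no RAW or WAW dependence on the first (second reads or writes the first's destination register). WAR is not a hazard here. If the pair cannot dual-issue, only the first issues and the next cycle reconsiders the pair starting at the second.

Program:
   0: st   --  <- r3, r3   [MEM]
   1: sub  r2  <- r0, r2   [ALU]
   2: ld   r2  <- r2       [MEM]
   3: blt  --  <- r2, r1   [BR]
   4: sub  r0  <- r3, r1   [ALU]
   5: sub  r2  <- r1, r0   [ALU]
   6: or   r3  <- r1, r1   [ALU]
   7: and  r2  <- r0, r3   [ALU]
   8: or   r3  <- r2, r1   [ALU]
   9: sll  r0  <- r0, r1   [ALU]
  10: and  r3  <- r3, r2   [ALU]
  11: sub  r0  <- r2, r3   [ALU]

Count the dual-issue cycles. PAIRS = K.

t=0 i0,i1:st.MEM/sub.ALU ; 2-wide
t=1 i2:ld.MEM ; no-port MEM/BR
t=2 i3,i4:blt.BR/sub.ALU ; 2-wide
t=3 i5,i6:sub.ALU/or.ALU ; 2-wide
t=4 i7:and.ALU ; RAW r2
t=5 i8,i9:or.ALU/sll.ALU ; 2-wide
t=6 i10:and.ALU ; RAW r3
t=7 i11:sub.ALU ; tail

PAIRS = 4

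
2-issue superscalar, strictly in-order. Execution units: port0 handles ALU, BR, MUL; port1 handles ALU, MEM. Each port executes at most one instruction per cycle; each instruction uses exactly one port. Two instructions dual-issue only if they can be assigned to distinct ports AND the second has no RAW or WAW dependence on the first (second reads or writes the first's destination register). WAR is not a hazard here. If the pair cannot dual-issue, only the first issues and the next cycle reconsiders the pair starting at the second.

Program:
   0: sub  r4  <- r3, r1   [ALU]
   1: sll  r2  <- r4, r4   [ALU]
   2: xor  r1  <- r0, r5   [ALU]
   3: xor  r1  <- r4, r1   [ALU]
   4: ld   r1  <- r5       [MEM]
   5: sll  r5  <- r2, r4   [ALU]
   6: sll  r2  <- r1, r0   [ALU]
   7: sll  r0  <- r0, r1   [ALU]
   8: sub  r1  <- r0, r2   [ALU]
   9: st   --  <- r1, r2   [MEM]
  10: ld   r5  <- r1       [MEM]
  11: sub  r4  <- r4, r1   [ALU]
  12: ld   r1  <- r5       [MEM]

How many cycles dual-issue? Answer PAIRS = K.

[0] i0  sub  -- RAW r4
[1] i1+i2  sll/xor  -- 2-wide
[2] i3  xor  -- WAW r1
[3] i4+i5  ld/sll  -- 2-wide
[4] i6+i7  sll/sll  -- 2-wide
[5] i8  sub  -- RAW r1
[6] i9  st  -- no-port MEM/MEM
[7] i10+i11  ld/sub  -- 2-wide
[8] i12  ld  -- tail

PAIRS = 4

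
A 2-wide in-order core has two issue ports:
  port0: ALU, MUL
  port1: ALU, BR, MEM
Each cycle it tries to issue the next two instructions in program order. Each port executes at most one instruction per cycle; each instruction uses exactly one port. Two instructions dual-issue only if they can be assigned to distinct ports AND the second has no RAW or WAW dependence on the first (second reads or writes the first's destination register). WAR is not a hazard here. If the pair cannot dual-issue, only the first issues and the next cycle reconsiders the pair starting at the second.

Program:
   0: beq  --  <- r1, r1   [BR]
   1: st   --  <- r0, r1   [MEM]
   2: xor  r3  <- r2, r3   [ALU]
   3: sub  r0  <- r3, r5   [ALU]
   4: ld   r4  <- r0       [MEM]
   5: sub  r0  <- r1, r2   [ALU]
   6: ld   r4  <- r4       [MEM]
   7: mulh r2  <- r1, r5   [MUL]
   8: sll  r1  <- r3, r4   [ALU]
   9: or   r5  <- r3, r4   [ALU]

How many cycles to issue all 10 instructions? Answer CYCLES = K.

c0: i0 beq  no-port BR/MEM
c1: i1&i2 st/xor  2-wide
c2: i3 sub  RAW r0
c3: i4&i5 ld/sub  2-wide
c4: i6&i7 ld/mulh  2-wide
c5: i8&i9 sll/or  2-wide

CYCLES = 6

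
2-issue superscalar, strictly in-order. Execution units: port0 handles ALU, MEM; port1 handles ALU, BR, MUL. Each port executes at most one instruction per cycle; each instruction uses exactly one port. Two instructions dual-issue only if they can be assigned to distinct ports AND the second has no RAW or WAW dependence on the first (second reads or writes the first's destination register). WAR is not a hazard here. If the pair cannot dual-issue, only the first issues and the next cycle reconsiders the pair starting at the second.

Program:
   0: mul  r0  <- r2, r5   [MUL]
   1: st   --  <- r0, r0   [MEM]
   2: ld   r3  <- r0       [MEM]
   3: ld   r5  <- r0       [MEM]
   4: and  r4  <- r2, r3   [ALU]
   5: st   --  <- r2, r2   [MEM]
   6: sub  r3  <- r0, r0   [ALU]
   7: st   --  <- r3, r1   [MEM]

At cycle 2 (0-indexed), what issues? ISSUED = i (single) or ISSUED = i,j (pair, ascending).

t=0 i0:mul ; RAW r0
t=1 i1:st ; no-port MEM/MEM
t=2 i2:ld ; no-port MEM/MEM
t=3 i3/i4:ld;and ; 2-wide
t=4 i5/i6:st;sub ; 2-wide
t=5 i7:st ; tail

ISSUED = 2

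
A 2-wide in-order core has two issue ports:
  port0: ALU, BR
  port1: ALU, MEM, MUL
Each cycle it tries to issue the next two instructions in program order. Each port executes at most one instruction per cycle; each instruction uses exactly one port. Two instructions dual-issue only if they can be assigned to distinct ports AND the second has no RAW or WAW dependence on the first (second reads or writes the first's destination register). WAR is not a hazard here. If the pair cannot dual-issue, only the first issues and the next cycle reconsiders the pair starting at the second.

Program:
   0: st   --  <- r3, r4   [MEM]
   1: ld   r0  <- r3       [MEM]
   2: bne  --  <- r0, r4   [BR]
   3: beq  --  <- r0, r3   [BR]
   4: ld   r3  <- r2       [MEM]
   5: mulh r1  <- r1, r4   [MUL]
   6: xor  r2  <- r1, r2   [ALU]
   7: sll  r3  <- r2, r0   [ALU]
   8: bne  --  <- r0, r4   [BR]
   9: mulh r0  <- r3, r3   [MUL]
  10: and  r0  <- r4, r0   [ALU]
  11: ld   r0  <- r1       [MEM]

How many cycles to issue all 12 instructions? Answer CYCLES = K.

CYCLES = 10

0. st @i0  | no-port MEM/MEM
1. ld @i1  | RAW r0
2. bne @i2  | no-port BR/BR
3. beq ld @i3,i4  | 2-wide
4. mulh @i5  | RAW r1
5. xor @i6  | RAW r2
6. sll bne @i7,i8  | 2-wide
7. mulh @i9  | RAW+WAW r0
8. and @i10  | WAW r0
9. ld @i11  | tail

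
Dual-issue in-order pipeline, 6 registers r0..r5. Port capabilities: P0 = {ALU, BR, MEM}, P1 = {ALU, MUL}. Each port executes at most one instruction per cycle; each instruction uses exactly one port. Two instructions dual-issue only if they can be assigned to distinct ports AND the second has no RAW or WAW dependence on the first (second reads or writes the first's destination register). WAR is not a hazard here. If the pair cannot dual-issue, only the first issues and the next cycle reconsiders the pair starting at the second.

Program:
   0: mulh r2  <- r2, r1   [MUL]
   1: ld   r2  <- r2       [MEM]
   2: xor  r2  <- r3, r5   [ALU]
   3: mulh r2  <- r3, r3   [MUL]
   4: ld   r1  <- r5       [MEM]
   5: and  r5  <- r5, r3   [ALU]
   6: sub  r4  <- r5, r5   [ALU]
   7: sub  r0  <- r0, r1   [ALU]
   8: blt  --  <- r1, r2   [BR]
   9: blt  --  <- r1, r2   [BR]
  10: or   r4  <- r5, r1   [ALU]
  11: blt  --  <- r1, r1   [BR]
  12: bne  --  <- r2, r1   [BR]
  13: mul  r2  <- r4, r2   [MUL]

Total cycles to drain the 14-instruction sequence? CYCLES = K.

0. mulh @i0  | RAW+WAW r2
1. ld @i1  | WAW r2
2. xor @i2  | WAW r2
3. mulh/ld @i3/i4  | dual
4. and @i5  | RAW r5
5. sub/sub @i6/i7  | dual
6. blt @i8  | no-port BR/BR
7. blt/or @i9/i10  | dual
8. blt @i11  | no-port BR/BR
9. bne/mul @i12/i13  | dual

CYCLES = 10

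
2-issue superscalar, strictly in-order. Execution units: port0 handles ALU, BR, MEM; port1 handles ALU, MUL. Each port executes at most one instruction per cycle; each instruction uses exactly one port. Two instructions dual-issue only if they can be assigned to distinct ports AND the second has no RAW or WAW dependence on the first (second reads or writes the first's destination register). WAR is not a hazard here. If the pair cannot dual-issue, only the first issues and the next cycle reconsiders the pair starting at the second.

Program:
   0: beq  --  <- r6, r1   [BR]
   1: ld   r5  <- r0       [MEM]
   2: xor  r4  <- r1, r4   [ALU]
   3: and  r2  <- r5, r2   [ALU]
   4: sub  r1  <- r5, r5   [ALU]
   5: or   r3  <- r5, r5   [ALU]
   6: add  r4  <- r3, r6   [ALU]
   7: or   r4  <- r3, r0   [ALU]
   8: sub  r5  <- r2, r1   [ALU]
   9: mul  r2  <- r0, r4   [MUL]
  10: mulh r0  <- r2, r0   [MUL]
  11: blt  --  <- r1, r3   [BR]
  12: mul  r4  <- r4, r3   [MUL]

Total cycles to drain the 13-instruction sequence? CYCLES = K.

CYCLES = 9

[0] i0  beq  -- no-port BR/MEM
[1] i1/i2  ld+xor  -- dual
[2] i3/i4  and+sub  -- dual
[3] i5  or  -- RAW r3
[4] i6  add  -- WAW r4
[5] i7/i8  or+sub  -- dual
[6] i9  mul  -- no-port MUL/MUL
[7] i10/i11  mulh+blt  -- dual
[8] i12  mul  -- tail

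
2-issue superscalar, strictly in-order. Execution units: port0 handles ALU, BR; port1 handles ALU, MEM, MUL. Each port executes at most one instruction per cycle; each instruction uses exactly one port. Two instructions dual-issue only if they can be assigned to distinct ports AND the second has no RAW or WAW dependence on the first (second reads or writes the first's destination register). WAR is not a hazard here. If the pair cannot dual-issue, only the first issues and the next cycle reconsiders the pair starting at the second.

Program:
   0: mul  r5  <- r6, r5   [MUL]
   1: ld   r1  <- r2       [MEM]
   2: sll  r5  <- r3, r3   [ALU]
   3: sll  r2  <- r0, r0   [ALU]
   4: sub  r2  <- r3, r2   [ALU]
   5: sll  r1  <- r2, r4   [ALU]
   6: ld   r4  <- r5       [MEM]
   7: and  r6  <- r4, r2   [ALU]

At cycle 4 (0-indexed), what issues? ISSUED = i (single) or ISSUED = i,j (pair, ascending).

[0] i0  mul  -- no-port MUL/MEM
[1] i1/i2  ld/sll  -- pair
[2] i3  sll  -- RAW+WAW r2
[3] i4  sub  -- RAW r2
[4] i5/i6  sll/ld  -- pair
[5] i7  and  -- tail

ISSUED = 5,6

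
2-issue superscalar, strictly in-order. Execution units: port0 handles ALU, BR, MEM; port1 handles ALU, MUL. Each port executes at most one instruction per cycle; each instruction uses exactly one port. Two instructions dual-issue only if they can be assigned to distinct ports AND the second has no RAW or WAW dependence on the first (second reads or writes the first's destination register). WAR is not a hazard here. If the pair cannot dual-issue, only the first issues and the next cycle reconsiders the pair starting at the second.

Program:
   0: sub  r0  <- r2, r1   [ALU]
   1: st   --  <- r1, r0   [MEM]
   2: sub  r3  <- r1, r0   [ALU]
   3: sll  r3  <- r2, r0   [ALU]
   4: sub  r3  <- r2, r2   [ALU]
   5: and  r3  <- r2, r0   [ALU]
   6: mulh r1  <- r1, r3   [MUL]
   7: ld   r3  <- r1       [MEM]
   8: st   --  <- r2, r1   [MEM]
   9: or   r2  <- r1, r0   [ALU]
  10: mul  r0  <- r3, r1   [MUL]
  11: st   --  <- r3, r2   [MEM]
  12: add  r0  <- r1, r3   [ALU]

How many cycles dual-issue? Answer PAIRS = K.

PAIRS = 3

[0] i0  sub  -- RAW r0
[1] i1+i2  st+sub  -- 2-wide
[2] i3  sll  -- WAW r3
[3] i4  sub  -- WAW r3
[4] i5  and  -- RAW r3
[5] i6  mulh  -- RAW r1
[6] i7  ld  -- no-port MEM/MEM
[7] i8+i9  st+or  -- 2-wide
[8] i10+i11  mul+st  -- 2-wide
[9] i12  add  -- tail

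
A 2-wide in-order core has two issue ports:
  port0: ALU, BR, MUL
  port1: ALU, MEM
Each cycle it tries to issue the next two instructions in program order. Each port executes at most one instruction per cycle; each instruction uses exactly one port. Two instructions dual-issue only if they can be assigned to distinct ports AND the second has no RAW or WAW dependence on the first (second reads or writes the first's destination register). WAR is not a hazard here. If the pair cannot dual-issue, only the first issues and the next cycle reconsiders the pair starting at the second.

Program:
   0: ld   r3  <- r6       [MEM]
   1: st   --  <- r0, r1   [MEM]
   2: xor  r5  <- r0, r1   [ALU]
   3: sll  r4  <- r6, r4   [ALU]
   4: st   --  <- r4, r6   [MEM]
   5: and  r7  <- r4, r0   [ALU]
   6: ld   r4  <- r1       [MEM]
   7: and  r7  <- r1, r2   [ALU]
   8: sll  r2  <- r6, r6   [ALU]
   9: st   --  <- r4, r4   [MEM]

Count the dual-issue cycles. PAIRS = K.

PAIRS = 4

[0] i0  ld  -- no-port MEM/MEM
[1] i1+i2  st/xor  -- dual
[2] i3  sll  -- RAW r4
[3] i4+i5  st/and  -- dual
[4] i6+i7  ld/and  -- dual
[5] i8+i9  sll/st  -- dual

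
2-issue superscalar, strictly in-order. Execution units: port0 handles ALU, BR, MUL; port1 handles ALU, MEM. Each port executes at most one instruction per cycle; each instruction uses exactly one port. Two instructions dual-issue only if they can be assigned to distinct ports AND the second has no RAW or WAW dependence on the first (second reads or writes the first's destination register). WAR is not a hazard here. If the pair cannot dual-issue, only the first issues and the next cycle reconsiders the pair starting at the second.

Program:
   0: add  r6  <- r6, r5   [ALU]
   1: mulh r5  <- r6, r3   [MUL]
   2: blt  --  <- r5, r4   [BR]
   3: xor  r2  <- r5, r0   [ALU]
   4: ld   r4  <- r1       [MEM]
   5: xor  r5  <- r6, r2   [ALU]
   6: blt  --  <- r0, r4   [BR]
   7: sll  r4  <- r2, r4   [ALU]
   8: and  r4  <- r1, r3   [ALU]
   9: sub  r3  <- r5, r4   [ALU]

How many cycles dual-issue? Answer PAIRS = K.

PAIRS = 3

[0] i0  add  -- RAW r6
[1] i1  mulh  -- no-port MUL/BR
[2] i2&i3  blt;xor  -- 2-wide
[3] i4&i5  ld;xor  -- 2-wide
[4] i6&i7  blt;sll  -- 2-wide
[5] i8  and  -- RAW r4
[6] i9  sub  -- tail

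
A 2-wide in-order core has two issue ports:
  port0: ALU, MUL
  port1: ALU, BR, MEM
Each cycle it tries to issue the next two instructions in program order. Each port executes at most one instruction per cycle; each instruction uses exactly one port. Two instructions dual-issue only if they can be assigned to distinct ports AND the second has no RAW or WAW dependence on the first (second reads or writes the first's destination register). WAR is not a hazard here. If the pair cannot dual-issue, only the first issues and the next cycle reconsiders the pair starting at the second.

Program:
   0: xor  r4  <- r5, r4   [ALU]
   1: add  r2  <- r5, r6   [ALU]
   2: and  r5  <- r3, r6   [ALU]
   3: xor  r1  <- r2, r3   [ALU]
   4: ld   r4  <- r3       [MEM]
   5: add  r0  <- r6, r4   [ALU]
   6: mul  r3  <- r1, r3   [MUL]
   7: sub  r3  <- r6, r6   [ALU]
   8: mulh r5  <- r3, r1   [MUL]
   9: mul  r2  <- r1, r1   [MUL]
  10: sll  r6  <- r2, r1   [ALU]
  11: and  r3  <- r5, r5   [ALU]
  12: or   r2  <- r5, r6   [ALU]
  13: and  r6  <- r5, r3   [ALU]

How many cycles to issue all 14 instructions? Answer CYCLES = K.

t=0 i0/i1:xor+add ; dual
t=1 i2/i3:and+xor ; dual
t=2 i4:ld ; RAW r4
t=3 i5/i6:add+mul ; dual
t=4 i7:sub ; RAW r3
t=5 i8:mulh ; no-port MUL/MUL
t=6 i9:mul ; RAW r2
t=7 i10/i11:sll+and ; dual
t=8 i12/i13:or+and ; dual

CYCLES = 9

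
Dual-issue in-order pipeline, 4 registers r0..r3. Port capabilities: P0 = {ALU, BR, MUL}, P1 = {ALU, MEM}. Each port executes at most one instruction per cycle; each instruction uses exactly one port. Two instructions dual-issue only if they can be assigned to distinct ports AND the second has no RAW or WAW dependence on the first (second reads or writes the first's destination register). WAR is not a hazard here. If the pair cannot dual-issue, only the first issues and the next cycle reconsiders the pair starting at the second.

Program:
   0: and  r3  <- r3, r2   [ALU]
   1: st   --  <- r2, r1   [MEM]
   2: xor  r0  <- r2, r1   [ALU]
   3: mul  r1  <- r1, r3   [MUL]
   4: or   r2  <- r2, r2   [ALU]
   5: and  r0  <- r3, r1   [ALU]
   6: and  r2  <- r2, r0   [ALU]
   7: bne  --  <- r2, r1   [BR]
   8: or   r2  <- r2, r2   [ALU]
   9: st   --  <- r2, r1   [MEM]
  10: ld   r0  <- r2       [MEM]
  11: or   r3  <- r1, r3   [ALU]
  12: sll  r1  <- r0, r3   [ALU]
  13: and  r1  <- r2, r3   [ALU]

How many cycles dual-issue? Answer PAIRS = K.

PAIRS = 5

t=0 i0+i1:and.ALU st.MEM ; dual
t=1 i2+i3:xor.ALU mul.MUL ; dual
t=2 i4+i5:or.ALU and.ALU ; dual
t=3 i6:and.ALU ; RAW r2
t=4 i7+i8:bne.BR or.ALU ; dual
t=5 i9:st.MEM ; no-port MEM/MEM
t=6 i10+i11:ld.MEM or.ALU ; dual
t=7 i12:sll.ALU ; WAW r1
t=8 i13:and.ALU ; tail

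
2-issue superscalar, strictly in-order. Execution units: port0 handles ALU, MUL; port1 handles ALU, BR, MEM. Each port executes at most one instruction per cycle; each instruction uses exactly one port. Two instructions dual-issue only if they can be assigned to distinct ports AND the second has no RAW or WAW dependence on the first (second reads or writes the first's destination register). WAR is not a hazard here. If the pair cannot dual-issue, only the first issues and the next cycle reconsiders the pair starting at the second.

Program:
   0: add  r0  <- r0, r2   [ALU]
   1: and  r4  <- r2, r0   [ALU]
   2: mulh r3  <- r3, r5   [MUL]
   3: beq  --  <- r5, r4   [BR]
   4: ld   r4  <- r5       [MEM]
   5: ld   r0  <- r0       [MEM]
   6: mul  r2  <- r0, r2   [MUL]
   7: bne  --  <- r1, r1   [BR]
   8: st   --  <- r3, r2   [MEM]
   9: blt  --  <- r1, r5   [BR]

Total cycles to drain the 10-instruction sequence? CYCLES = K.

[0] i0  add  -- RAW r0
[1] i1,i2  and;mulh  -- 2-wide
[2] i3  beq  -- no-port BR/MEM
[3] i4  ld  -- no-port MEM/MEM
[4] i5  ld  -- RAW r0
[5] i6,i7  mul;bne  -- 2-wide
[6] i8  st  -- no-port MEM/BR
[7] i9  blt  -- tail

CYCLES = 8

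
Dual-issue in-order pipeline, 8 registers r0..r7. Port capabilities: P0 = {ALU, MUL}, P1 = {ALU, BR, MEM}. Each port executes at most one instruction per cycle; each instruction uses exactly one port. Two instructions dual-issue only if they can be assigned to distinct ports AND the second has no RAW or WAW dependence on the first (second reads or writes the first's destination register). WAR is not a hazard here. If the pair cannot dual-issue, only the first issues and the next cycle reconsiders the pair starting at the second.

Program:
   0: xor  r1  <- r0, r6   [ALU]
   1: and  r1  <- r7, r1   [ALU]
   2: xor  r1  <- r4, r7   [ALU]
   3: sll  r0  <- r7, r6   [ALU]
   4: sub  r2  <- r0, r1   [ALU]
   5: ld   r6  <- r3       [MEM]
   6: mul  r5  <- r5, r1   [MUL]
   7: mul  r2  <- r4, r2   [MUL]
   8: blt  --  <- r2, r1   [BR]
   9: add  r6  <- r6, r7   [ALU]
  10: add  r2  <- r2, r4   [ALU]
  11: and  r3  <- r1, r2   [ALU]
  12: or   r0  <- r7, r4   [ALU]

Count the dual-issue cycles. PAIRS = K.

PAIRS = 4

0. xor @i0  | RAW+WAW r1
1. and @i1  | WAW r1
2. xor+sll @i2+i3  | pair
3. sub+ld @i4+i5  | pair
4. mul @i6  | no-port MUL/MUL
5. mul @i7  | RAW r2
6. blt+add @i8+i9  | pair
7. add @i10  | RAW r2
8. and+or @i11+i12  | pair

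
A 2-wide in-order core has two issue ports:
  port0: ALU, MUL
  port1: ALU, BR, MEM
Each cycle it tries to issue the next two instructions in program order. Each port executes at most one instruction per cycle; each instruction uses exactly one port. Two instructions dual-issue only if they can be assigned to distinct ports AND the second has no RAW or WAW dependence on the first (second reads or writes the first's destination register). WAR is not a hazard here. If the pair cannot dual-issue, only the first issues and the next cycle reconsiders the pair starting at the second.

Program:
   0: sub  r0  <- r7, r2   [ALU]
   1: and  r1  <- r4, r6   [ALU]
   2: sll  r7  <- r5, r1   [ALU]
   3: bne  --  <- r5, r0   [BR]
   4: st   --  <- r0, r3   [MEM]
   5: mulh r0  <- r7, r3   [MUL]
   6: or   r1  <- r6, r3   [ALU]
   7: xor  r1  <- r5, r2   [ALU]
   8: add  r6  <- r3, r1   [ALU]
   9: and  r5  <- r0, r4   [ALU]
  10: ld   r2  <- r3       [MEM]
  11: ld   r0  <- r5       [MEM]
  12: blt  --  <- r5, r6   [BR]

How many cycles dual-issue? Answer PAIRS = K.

PAIRS = 4

  cy0 -> i0/i1 (sub.ALU and.ALU) 2-wide
  cy1 -> i2/i3 (sll.ALU bne.BR) 2-wide
  cy2 -> i4/i5 (st.MEM mulh.MUL) 2-wide
  cy3 -> i6 (or.ALU) WAW r1
  cy4 -> i7 (xor.ALU) RAW r1
  cy5 -> i8/i9 (add.ALU and.ALU) 2-wide
  cy6 -> i10 (ld.MEM) no-port MEM/MEM
  cy7 -> i11 (ld.MEM) no-port MEM/BR
  cy8 -> i12 (blt.BR) tail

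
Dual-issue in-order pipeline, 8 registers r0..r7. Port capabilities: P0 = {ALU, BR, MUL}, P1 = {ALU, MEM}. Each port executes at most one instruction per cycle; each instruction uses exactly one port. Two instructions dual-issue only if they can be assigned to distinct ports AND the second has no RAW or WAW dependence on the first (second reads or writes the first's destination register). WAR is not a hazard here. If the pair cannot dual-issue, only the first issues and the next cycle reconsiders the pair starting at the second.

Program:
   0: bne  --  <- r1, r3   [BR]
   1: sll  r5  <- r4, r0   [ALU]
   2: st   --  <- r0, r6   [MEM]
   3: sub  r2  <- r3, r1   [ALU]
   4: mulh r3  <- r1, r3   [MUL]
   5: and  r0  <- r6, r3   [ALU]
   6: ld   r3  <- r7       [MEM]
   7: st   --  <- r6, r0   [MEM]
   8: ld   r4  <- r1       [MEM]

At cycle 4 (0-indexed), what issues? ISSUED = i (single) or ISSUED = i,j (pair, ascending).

ISSUED = 7

c0: i0,i1 bne.BR+sll.ALU  pair
c1: i2,i3 st.MEM+sub.ALU  pair
c2: i4 mulh.MUL  RAW r3
c3: i5,i6 and.ALU+ld.MEM  pair
c4: i7 st.MEM  no-port MEM/MEM
c5: i8 ld.MEM  tail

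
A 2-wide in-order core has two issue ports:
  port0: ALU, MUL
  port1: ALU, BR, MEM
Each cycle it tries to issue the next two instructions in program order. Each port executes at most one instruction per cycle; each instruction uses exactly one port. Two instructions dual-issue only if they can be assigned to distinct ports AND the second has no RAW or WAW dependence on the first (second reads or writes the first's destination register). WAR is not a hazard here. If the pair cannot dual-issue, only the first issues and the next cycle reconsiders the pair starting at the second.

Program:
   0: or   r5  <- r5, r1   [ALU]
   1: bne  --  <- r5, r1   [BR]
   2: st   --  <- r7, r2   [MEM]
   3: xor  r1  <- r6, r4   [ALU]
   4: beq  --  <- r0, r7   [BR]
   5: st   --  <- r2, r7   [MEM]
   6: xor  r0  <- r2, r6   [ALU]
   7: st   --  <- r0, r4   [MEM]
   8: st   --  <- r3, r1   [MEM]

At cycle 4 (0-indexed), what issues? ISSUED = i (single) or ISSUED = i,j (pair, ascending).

ISSUED = 5,6

t=0 i0:or.ALU ; RAW r5
t=1 i1:bne.BR ; no-port BR/MEM
t=2 i2,i3:st.MEM/xor.ALU ; pair
t=3 i4:beq.BR ; no-port BR/MEM
t=4 i5,i6:st.MEM/xor.ALU ; pair
t=5 i7:st.MEM ; no-port MEM/MEM
t=6 i8:st.MEM ; tail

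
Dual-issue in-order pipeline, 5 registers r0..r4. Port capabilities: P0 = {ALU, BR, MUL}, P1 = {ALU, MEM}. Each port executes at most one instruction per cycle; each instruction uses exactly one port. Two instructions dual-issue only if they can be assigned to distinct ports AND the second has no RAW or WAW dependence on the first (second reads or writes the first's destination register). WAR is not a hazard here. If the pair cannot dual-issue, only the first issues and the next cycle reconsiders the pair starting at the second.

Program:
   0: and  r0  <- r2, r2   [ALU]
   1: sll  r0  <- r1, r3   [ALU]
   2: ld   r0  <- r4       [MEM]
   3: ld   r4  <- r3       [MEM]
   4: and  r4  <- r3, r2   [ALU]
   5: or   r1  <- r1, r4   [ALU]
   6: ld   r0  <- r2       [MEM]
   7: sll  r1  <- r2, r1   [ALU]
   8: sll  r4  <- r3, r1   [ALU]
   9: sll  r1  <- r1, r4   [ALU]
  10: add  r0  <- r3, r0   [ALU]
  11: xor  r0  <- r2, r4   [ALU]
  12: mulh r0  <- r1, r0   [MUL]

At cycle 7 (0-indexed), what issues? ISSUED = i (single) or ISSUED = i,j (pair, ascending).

ISSUED = 8

t=0 i0:and ; WAW r0
t=1 i1:sll ; WAW r0
t=2 i2:ld ; no-port MEM/MEM
t=3 i3:ld ; WAW r4
t=4 i4:and ; RAW r4
t=5 i5,i6:or;ld ; pair
t=6 i7:sll ; RAW r1
t=7 i8:sll ; RAW r4
t=8 i9,i10:sll;add ; pair
t=9 i11:xor ; RAW+WAW r0
t=10 i12:mulh ; tail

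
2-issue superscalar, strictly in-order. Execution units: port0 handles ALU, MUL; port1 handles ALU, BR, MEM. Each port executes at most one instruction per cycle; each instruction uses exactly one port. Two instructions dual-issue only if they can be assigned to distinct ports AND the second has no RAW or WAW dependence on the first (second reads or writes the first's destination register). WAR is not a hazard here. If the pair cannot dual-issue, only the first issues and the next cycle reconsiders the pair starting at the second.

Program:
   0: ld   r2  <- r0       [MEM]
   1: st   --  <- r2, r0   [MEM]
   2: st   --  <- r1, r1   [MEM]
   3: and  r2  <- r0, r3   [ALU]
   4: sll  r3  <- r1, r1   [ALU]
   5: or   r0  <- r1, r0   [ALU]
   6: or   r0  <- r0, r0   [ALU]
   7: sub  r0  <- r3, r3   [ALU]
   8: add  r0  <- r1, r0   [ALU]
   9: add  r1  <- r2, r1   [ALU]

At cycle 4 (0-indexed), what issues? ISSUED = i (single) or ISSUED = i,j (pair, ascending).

#0 head=0: ld i0 no-port MEM/MEM
#1 head=1: st i1 no-port MEM/MEM
#2 head=2: st+and i2/i3 dual
#3 head=4: sll+or i4/i5 dual
#4 head=6: or i6 WAW r0
#5 head=7: sub i7 RAW+WAW r0
#6 head=8: add+add i8/i9 dual

ISSUED = 6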